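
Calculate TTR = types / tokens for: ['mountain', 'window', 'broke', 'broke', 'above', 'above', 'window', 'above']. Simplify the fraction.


Tokens: 8
Unique types: ('above', 'broke', 'mountain', 'window') = 4
TTR = 4/8
Simplify: divide both by 4 -> 1/2
TTR = 1/2

1/2


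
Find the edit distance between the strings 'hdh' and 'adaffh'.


Building DP table for s1='hdh' (len 3) and s2='adaffh' (len 6):
       a  d  a  f  f  h
    0  1  2  3  4  5  6
  h 1  1  2  3  4  5  5
  d 2  2  1  2  3  4  5
  h 3  3  2  2  3  4  4
Edit distance = dp[3][6] = 4

4


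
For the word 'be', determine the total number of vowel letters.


Scanning each character of 'be':
  Position 1: 'b' -> consonant (running count: 0)
  Position 2: 'e' -> vowel (running count: 1)
Total vowels: 1

1


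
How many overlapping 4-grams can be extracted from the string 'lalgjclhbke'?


String 'lalgjclhbke' has length L = 11.
Number of overlapping n-grams = L - n + 1
Substituting: 11 - 4 + 1 = 8

8


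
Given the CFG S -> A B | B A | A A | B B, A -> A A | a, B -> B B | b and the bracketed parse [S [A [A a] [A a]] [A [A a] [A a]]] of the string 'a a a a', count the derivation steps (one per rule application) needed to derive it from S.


Every bracketed nonterminal node [X ...] in the tree is produced by exactly one rule application.
Reading the tree off as a leftmost derivation:
  Step 1: S  =>  A A   (applied S -> A A)
  Step 2: A A  =>  A A A   (applied A -> A A)
  Step 3: A A A  =>  a A A   (applied A -> a)
  Step 4: a A A  =>  a a A   (applied A -> a)
  Step 5: a a A  =>  a a A A   (applied A -> A A)
  Step 6: a a A A  =>  a a a A   (applied A -> a)
  Step 7: a a a A  =>  a a a a   (applied A -> a)
Final yield: a a a a
Total rewrite steps: 7

7


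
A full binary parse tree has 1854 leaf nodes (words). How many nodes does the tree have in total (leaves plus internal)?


Leaf nodes (terminals): 1854
Internal nodes = n - 1 = 1854 - 1 = 1853
Total = leaves + internal = 1854 + 1853 = 3707

3707


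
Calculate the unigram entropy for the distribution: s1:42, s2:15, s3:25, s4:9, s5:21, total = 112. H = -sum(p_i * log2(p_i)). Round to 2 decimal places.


Computing entropy H = -sum(p_i * log2(p_i)):
  s1: p = 42/112 = 0.3750, -p*log2(p) = 0.5306
  s2: p = 15/112 = 0.1339, -p*log2(p) = 0.3885
  s3: p = 25/112 = 0.2232, -p*log2(p) = 0.4829
  s4: p = 9/112 = 0.0804, -p*log2(p) = 0.2923
  s5: p = 21/112 = 0.1875, -p*log2(p) = 0.4528
H = sum of terms = 2.1471
Rounded to 2 decimals: 2.15

2.15


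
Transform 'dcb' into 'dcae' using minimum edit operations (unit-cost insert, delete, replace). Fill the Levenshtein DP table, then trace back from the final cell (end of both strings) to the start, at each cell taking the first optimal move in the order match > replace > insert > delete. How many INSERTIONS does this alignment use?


Edit distance = 2. Backtracking from cell (3, 4) with preference match > replace > insert > delete,
then listing the resulting alignment 'dcb' -> 'dcae' left to right:
  Step 1: keep 'd'
  Step 2: keep 'c'
  Step 3: insert 'a' [insertion #1]
  Step 4: replace b->e
Total insertions: 1

1


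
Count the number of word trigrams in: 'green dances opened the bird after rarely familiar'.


Word trigrams from [8] words:
  Trigram 1: (green dances opened)
  Trigram 2: (dances opened the)
  Trigram 3: (opened the bird)
  Trigram 4: (the bird after)
  Trigram 5: (bird after rarely)
  Trigram 6: (after rarely familiar)
Total word trigrams: 8 - 2 = 6

6


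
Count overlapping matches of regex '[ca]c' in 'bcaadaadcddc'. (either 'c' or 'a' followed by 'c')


Pattern: [ca]c means either 'c' or 'a' followed by 'c'.
Scanning 'bcaadaadcddc' position-by-position:
  Pos 0: window 'bc' -> no
  Pos 1: window 'ca' -> no
  Pos 2: window 'aa' -> no
  Pos 3: window 'ad' -> no
  Pos 4: window 'da' -> no
  Pos 5: window 'aa' -> no
  Pos 6: window 'ad' -> no
  Pos 7: window 'dc' -> no
  Pos 8: window 'cd' -> no
  Pos 9: window 'dd' -> no
  Pos 10: window 'dc' -> no
  Pos 11: window 'c' -> no
Total matches: 0

0


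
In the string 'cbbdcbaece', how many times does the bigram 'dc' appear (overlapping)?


Scanning 'cbbdcbaece' for bigram 'dc':
  Position 0: 'cb' -> no
  Position 1: 'bb' -> no
  Position 2: 'bd' -> no
  Position 3: 'dc' -> MATCH
  Position 4: 'cb' -> no
  Position 5: 'ba' -> no
  Position 6: 'ae' -> no
  Position 7: 'ec' -> no
  Position 8: 'ce' -> no
Total matches: 1

1


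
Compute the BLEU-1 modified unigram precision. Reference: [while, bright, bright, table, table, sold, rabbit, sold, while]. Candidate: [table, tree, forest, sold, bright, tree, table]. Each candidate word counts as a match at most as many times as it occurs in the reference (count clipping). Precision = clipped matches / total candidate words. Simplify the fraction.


Reference word counts: {'bright': 2, 'rabbit': 1, 'sold': 2, 'table': 2, 'while': 2}
Checking each candidate word (with clipping):
  'table' -> in reference (ref count 2, used 1/2) -> match (matches: 1)
  'tree' -> not in reference -> no match (matches: 1)
  'forest' -> not in reference -> no match (matches: 1)
  'sold' -> in reference (ref count 2, used 1/2) -> match (matches: 2)
  'bright' -> in reference (ref count 2, used 1/2) -> match (matches: 3)
  'tree' -> not in reference -> no match (matches: 3)
  'table' -> in reference (ref count 2, used 2/2) -> match (matches: 4)
Clipped matches: 4, Candidate length: 7
Precision = 4/7

4/7


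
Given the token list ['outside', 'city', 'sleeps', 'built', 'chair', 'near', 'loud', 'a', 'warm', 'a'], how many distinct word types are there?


Listing all tokens and tracking unique types:
  Token 1: 'outside' -> NEW (unique so far: 1)
  Token 2: 'city' -> NEW (unique so far: 2)
  Token 3: 'sleeps' -> NEW (unique so far: 3)
  Token 4: 'built' -> NEW (unique so far: 4)
  Token 5: 'chair' -> NEW (unique so far: 5)
  Token 6: 'near' -> NEW (unique so far: 6)
  Token 7: 'loud' -> NEW (unique so far: 7)
  Token 8: 'a' -> NEW (unique so far: 8)
  Token 9: 'warm' -> NEW (unique so far: 9)
  Token 10: 'a' -> duplicate (unique so far: 9)
Unique types: ('a', 'built', 'chair', 'city', 'loud', 'near', 'outside', 'sleeps', 'warm')
Vocabulary size: 9

9


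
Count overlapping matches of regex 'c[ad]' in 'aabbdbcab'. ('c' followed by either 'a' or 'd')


Pattern: c[ad] means 'c' followed by either 'a' or 'd'.
Scanning 'aabbdbcab' position-by-position:
  Pos 0: window 'aa' -> no
  Pos 1: window 'ab' -> no
  Pos 2: window 'bb' -> no
  Pos 3: window 'bd' -> no
  Pos 4: window 'db' -> no
  Pos 5: window 'bc' -> no
  Pos 6: window 'ca' -> MATCH
  Pos 7: window 'ab' -> no
  Pos 8: window 'b' -> no
Total matches: 1

1


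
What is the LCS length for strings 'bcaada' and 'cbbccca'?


DP table for LCS of 'bcaada' and 'cbbccca':
       c  b  b  c  c  c  a
    0  0  0  0  0  0  0  0
  b 0  0  1  1  1  1  1  1
  c 0  1  1  1  2  2  2  2
  a 0  1  1  1  2  2  2  3
  a 0  1  1  1  2  2  2  3
  d 0  1  1  1  2  2  2  3
  a 0  1  1  1  2  2  2  3
LCS: 'bca'
LCS length = 3

3


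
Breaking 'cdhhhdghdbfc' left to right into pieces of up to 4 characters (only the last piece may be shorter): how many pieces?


'cdhhhdghdbfc' has 12 characters.
Chunking with max size 4:
  Chunk 1: 'cdhh' (positions 0-3)
  Chunk 2: 'hdgh' (positions 4-7)
  Chunk 3: 'dbfc' (positions 8-11)
Total chunks: ceil(12 / 4) = 3

3


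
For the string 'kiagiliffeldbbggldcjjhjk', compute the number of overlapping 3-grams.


String 'kiagiliffeldbbggldcjjhjk' has length L = 24.
Number of overlapping n-grams = L - n + 1
Substituting: 24 - 3 + 1 = 22

22


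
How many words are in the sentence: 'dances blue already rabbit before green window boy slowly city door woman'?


Counting words by splitting on spaces:
  Word 1: 'dances'
  Word 2: 'blue'
  Word 3: 'already'
  Word 4: 'rabbit'
  Word 5: 'before'
  Word 6: 'green'
  Word 7: 'window'
  Word 8: 'boy'
  Word 9: 'slowly'
  Word 10: 'city'
  Word 11: 'door'
  Word 12: 'woman'
Total words: 12

12


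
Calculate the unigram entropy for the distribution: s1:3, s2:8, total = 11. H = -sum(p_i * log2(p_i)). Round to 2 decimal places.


Computing entropy H = -sum(p_i * log2(p_i)):
  s1: p = 3/11 = 0.2727, -p*log2(p) = 0.5112
  s2: p = 8/11 = 0.7273, -p*log2(p) = 0.3341
H = sum of terms = 0.8453
Rounded to 2 decimals: 0.85

0.85


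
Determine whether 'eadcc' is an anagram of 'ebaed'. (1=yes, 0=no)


Sort characters of 'eadcc': 'accde'
Sort characters of 'ebaed': 'abdee'
Sorted forms differ -> they are NOT anagrams
Result: 0

0


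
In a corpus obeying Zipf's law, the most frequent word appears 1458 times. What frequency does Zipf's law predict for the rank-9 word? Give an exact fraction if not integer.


Zipf's law: freq(rank) = f1 / rank
f1 = 1458, rank = 9
freq = 1458 / 9
= 162

162


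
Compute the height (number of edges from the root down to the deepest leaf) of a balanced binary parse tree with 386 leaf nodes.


In a balanced binary tree with n leaves the deepest leaf is ceil(log2(n)) edges below the root.
log2(386) = 8.5925
ceil(8.5925) = 9
height (edges) = 9

9


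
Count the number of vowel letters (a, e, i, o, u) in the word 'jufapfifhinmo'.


Scanning each character of 'jufapfifhinmo':
  Position 1: 'j' -> consonant (running count: 0)
  Position 2: 'u' -> vowel (running count: 1)
  Position 3: 'f' -> consonant (running count: 1)
  Position 4: 'a' -> vowel (running count: 2)
  Position 5: 'p' -> consonant (running count: 2)
  Position 6: 'f' -> consonant (running count: 2)
  Position 7: 'i' -> vowel (running count: 3)
  Position 8: 'f' -> consonant (running count: 3)
  Position 9: 'h' -> consonant (running count: 3)
  Position 10: 'i' -> vowel (running count: 4)
  Position 11: 'n' -> consonant (running count: 4)
  Position 12: 'm' -> consonant (running count: 4)
  Position 13: 'o' -> vowel (running count: 5)
Total vowels: 5

5


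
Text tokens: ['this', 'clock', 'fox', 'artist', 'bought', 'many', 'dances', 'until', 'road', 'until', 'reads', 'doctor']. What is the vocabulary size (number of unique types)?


Listing all tokens and tracking unique types:
  Token 1: 'this' -> NEW (unique so far: 1)
  Token 2: 'clock' -> NEW (unique so far: 2)
  Token 3: 'fox' -> NEW (unique so far: 3)
  Token 4: 'artist' -> NEW (unique so far: 4)
  Token 5: 'bought' -> NEW (unique so far: 5)
  Token 6: 'many' -> NEW (unique so far: 6)
  Token 7: 'dances' -> NEW (unique so far: 7)
  Token 8: 'until' -> NEW (unique so far: 8)
  Token 9: 'road' -> NEW (unique so far: 9)
  Token 10: 'until' -> duplicate (unique so far: 9)
  Token 11: 'reads' -> NEW (unique so far: 10)
  Token 12: 'doctor' -> NEW (unique so far: 11)
Unique types: ('artist', 'bought', 'clock', 'dances', 'doctor', 'fox', 'many', 'reads', 'road', 'this', 'until')
Vocabulary size: 11

11


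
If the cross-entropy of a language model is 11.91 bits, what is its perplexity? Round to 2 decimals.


Perplexity formula: PP = 2^H
H = 11.91
PP = 2^11.91
Decompose: 2^11.91 = 2^11 * 2^0.91
2^11 = 2048, 2^0.91 ~ 1.8790455
PP ~ 2048 * 1.8790455 = 3848.2851840
Rounded to 2 decimals: 3848.29

3848.29


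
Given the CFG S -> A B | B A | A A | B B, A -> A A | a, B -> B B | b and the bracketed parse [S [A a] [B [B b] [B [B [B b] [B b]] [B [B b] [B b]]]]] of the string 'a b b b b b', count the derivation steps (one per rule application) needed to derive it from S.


Every bracketed nonterminal node [X ...] in the tree is produced by exactly one rule application.
Reading the tree off as a leftmost derivation:
  Step 1: S  =>  A B   (applied S -> A B)
  Step 2: A B  =>  a B   (applied A -> a)
  Step 3: a B  =>  a B B   (applied B -> B B)
  Step 4: a B B  =>  a b B   (applied B -> b)
  Step 5: a b B  =>  a b B B   (applied B -> B B)
  Step 6: a b B B  =>  a b B B B   (applied B -> B B)
  Step 7: a b B B B  =>  a b b B B   (applied B -> b)
  Step 8: a b b B B  =>  a b b b B   (applied B -> b)
  Step 9: a b b b B  =>  a b b b B B   (applied B -> B B)
  Step 10: a b b b B B  =>  a b b b b B   (applied B -> b)
  Step 11: a b b b b B  =>  a b b b b b   (applied B -> b)
Final yield: a b b b b b
Total rewrite steps: 11

11


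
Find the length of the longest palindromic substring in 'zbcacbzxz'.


Scanning 'zbcacbzxz' for palindromic substrings.
Substring at positions 0-6: 'zbcacbz'.
Check: reverse('zbcacbz') = 'zbcacbz' -> palindrome confirmed.
Neighbouring characters ('-' / 'x') break symmetry, so it cannot extend further.
No longer palindromic substring exists; longest length = 7

7


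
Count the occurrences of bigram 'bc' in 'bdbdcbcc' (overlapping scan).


Scanning 'bdbdcbcc' for bigram 'bc':
  Position 0: 'bd' -> no
  Position 1: 'db' -> no
  Position 2: 'bd' -> no
  Position 3: 'dc' -> no
  Position 4: 'cb' -> no
  Position 5: 'bc' -> MATCH
  Position 6: 'cc' -> no
Total matches: 1

1


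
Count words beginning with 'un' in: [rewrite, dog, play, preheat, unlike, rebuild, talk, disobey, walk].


Checking each word for prefix 'un':
  'rewrite' -> no (count: 0)
  'dog' -> no (count: 0)
  'play' -> no (count: 0)
  'preheat' -> no (count: 0)
  'unlike' -> YES, starts with 'un' (count: 1)
  'rebuild' -> no (count: 1)
  'talk' -> no (count: 1)
  'disobey' -> no (count: 1)
  'walk' -> no (count: 1)
Total with prefix 'un': 1

1


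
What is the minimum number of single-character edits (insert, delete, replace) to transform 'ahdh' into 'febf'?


Building DP table for s1='ahdh' (len 4) and s2='febf' (len 4):
       f  e  b  f
    0  1  2  3  4
  a 1  1  2  3  4
  h 2  2  2  3  4
  d 3  3  3  3  4
  h 4  4  4  4  4
Edit distance = dp[4][4] = 4

4


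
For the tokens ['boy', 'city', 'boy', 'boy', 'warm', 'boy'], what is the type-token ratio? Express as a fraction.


Tokens: 6
Unique types: ('boy', 'city', 'warm') = 3
TTR = 3/6
Simplify: divide both by 3 -> 1/2
TTR = 1/2

1/2


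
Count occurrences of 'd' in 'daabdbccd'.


Scanning 'daabdbccd' for 'd':
  Position 0: 'd' -> MATCH (count: 1)
  Position 4: 'd' -> MATCH (count: 2)
  Position 8: 'd' -> MATCH (count: 3)
Total occurrences of 'd': 3

3


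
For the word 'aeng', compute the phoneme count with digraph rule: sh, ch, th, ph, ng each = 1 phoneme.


Parsing 'aeng' greedily, digraphs first:
  'a' -> vowel phoneme (phonemes so far: 1)
  'e' -> vowel phoneme (phonemes so far: 2)
  'ng' -> digraph (1 consonant phoneme) (phonemes so far: 3)
Total phonemes: 3

3


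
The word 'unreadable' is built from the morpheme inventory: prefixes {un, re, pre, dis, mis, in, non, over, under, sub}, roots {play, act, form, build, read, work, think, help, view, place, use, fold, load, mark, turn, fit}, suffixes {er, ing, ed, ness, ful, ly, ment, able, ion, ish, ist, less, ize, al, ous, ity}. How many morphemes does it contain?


Segmenting 'unreadable' against the inventory:
  'un' -> prefix (morpheme 1)
  'read' -> root (morpheme 2)
  'able' -> suffix (morpheme 3)
Total morphemes: 3

3


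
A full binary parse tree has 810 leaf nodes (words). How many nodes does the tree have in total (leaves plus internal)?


Leaf nodes (terminals): 810
Internal nodes = n - 1 = 810 - 1 = 809
Total = leaves + internal = 810 + 809 = 1619

1619


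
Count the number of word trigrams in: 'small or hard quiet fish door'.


Word trigrams from [6] words:
  Trigram 1: (small or hard)
  Trigram 2: (or hard quiet)
  Trigram 3: (hard quiet fish)
  Trigram 4: (quiet fish door)
Total word trigrams: 6 - 2 = 4

4


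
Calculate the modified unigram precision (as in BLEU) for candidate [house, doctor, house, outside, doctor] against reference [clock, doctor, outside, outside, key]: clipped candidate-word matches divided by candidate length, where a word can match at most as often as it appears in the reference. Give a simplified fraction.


Reference word counts: {'clock': 1, 'doctor': 1, 'key': 1, 'outside': 2}
Checking each candidate word (with clipping):
  'house' -> not in reference -> no match (matches: 0)
  'doctor' -> in reference (ref count 1, used 1/1) -> match (matches: 1)
  'house' -> not in reference -> no match (matches: 1)
  'outside' -> in reference (ref count 2, used 1/2) -> match (matches: 2)
  'doctor' -> ref count 1 already used up (1/1) -> clipped, no match (matches: 2)
Clipped matches: 2, Candidate length: 5
Precision = 2/5

2/5


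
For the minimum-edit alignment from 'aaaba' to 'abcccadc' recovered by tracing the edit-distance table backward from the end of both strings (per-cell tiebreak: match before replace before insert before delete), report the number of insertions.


Edit distance = 6. Backtracking from cell (5, 8) with preference match > replace > insert > delete,
then listing the resulting alignment 'aaaba' -> 'abcccadc' left to right:
  Step 1: keep 'a'
  Step 2: insert 'b' [insertion #1]
  Step 3: insert 'c' [insertion #2]
  Step 4: insert 'c' [insertion #3]
  Step 5: replace a->c
  Step 6: keep 'a'
  Step 7: replace b->d
  Step 8: replace a->c
Total insertions: 3

3


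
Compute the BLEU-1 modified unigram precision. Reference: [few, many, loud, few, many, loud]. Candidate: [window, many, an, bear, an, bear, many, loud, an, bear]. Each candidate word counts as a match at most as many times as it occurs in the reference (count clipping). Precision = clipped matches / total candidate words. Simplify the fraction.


Reference word counts: {'few': 2, 'loud': 2, 'many': 2}
Checking each candidate word (with clipping):
  'window' -> not in reference -> no match (matches: 0)
  'many' -> in reference (ref count 2, used 1/2) -> match (matches: 1)
  'an' -> not in reference -> no match (matches: 1)
  'bear' -> not in reference -> no match (matches: 1)
  'an' -> not in reference -> no match (matches: 1)
  'bear' -> not in reference -> no match (matches: 1)
  'many' -> in reference (ref count 2, used 2/2) -> match (matches: 2)
  'loud' -> in reference (ref count 2, used 1/2) -> match (matches: 3)
  'an' -> not in reference -> no match (matches: 3)
  'bear' -> not in reference -> no match (matches: 3)
Clipped matches: 3, Candidate length: 10
Precision = 3/10

3/10


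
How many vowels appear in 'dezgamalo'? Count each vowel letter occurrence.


Scanning each character of 'dezgamalo':
  Position 1: 'd' -> consonant (running count: 0)
  Position 2: 'e' -> vowel (running count: 1)
  Position 3: 'z' -> consonant (running count: 1)
  Position 4: 'g' -> consonant (running count: 1)
  Position 5: 'a' -> vowel (running count: 2)
  Position 6: 'm' -> consonant (running count: 2)
  Position 7: 'a' -> vowel (running count: 3)
  Position 8: 'l' -> consonant (running count: 3)
  Position 9: 'o' -> vowel (running count: 4)
Total vowels: 4

4


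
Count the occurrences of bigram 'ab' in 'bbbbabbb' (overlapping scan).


Scanning 'bbbbabbb' for bigram 'ab':
  Position 0: 'bb' -> no
  Position 1: 'bb' -> no
  Position 2: 'bb' -> no
  Position 3: 'ba' -> no
  Position 4: 'ab' -> MATCH
  Position 5: 'bb' -> no
  Position 6: 'bb' -> no
Total matches: 1

1


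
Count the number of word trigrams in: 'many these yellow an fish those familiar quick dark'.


Word trigrams from [9] words:
  Trigram 1: (many these yellow)
  Trigram 2: (these yellow an)
  Trigram 3: (yellow an fish)
  Trigram 4: (an fish those)
  Trigram 5: (fish those familiar)
  Trigram 6: (those familiar quick)
  Trigram 7: (familiar quick dark)
Total word trigrams: 9 - 2 = 7

7


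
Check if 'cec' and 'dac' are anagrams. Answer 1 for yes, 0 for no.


Sort characters of 'cec': 'cce'
Sort characters of 'dac': 'acd'
Sorted forms differ -> they are NOT anagrams
Result: 0

0


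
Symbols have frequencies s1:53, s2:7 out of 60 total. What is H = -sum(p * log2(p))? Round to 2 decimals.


Computing entropy H = -sum(p_i * log2(p_i)):
  s1: p = 53/60 = 0.8833, -p*log2(p) = 0.1581
  s2: p = 7/60 = 0.1167, -p*log2(p) = 0.3616
H = sum of terms = 0.5197
Rounded to 2 decimals: 0.52

0.52


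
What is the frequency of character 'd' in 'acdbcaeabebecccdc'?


Scanning 'acdbcaeabebecccdc' for 'd':
  Position 2: 'd' -> MATCH (count: 1)
  Position 15: 'd' -> MATCH (count: 2)
Total occurrences of 'd': 2

2


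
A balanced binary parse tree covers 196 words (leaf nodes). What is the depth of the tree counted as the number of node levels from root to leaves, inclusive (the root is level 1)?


In a balanced binary tree with n leaves the deepest leaf is ceil(log2(n)) edges below the root,
so counting node levels inclusive of root and leaves gives ceil(log2(n)) + 1 levels.
log2(196) = 7.6147
ceil(7.6147) = 8
levels = 8 + 1 = 9

9


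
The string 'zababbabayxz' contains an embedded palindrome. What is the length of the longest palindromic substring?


Scanning 'zababbabayxz' for palindromic substrings.
Substring at positions 1-8: 'ababbaba'.
Check: reverse('ababbaba') = 'ababbaba' -> palindrome confirmed.
Neighbouring characters ('z' / 'y') break symmetry, so it cannot extend further.
No longer palindromic substring exists; longest length = 8

8


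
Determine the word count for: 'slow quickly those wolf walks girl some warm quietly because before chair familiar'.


Counting words by splitting on spaces:
  Word 1: 'slow'
  Word 2: 'quickly'
  Word 3: 'those'
  Word 4: 'wolf'
  Word 5: 'walks'
  Word 6: 'girl'
  Word 7: 'some'
  Word 8: 'warm'
  Word 9: 'quietly'
  Word 10: 'because'
  Word 11: 'before'
  Word 12: 'chair'
  Word 13: 'familiar'
Total words: 13

13


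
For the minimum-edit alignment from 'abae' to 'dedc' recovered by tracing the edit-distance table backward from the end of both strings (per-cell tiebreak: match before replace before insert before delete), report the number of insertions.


Edit distance = 4. Backtracking from cell (4, 4) with preference match > replace > insert > delete,
then listing the resulting alignment 'abae' -> 'dedc' left to right:
  Step 1: replace a->d
  Step 2: replace b->e
  Step 3: replace a->d
  Step 4: replace e->c
Total insertions: 0

0


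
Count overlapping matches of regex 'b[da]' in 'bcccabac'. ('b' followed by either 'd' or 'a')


Pattern: b[da] means 'b' followed by either 'd' or 'a'.
Scanning 'bcccabac' position-by-position:
  Pos 0: window 'bc' -> no
  Pos 1: window 'cc' -> no
  Pos 2: window 'cc' -> no
  Pos 3: window 'ca' -> no
  Pos 4: window 'ab' -> no
  Pos 5: window 'ba' -> MATCH
  Pos 6: window 'ac' -> no
  Pos 7: window 'c' -> no
Total matches: 1

1


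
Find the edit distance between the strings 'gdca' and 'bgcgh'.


Building DP table for s1='gdca' (len 4) and s2='bgcgh' (len 5):
       b  g  c  g  h
    0  1  2  3  4  5
  g 1  1  1  2  3  4
  d 2  2  2  2  3  4
  c 3  3  3  2  3  4
  a 4  4  4  3  3  4
Edit distance = dp[4][5] = 4

4


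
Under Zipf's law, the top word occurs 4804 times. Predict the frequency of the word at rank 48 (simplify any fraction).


Zipf's law: freq(rank) = f1 / rank
f1 = 4804, rank = 48
freq = 4804 / 48
GCD(4804, 48) = 4
Simplified: 1201/12

1201/12


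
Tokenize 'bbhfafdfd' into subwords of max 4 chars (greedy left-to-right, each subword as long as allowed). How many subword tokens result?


'bbhfafdfd' has 9 characters.
Chunking with max size 4:
  Chunk 1: 'bbhf' (positions 0-3)
  Chunk 2: 'afdf' (positions 4-7)
  Chunk 3: 'd' (positions 8-8)
Total chunks: ceil(9 / 4) = 3

3


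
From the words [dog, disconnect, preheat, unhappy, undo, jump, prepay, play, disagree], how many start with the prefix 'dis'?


Checking each word for prefix 'dis':
  'dog' -> no (count: 0)
  'disconnect' -> YES, starts with 'dis' (count: 1)
  'preheat' -> no (count: 1)
  'unhappy' -> no (count: 1)
  'undo' -> no (count: 1)
  'jump' -> no (count: 1)
  'prepay' -> no (count: 1)
  'play' -> no (count: 1)
  'disagree' -> YES, starts with 'dis' (count: 2)
Total with prefix 'dis': 2

2


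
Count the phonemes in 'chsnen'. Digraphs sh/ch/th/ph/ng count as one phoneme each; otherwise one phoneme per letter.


Parsing 'chsnen' greedily, digraphs first:
  'ch' -> digraph (1 consonant phoneme) (phonemes so far: 1)
  's' -> consonant phoneme (phonemes so far: 2)
  'n' -> consonant phoneme (phonemes so far: 3)
  'e' -> vowel phoneme (phonemes so far: 4)
  'n' -> consonant phoneme (phonemes so far: 5)
Total phonemes: 5

5


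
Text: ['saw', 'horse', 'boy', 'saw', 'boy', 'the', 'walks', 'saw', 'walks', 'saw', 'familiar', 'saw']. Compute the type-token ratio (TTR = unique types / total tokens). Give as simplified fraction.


Tokens: 12
Unique types: ('boy', 'familiar', 'horse', 'saw', 'the', 'walks') = 6
TTR = 6/12
Simplify: divide both by 6 -> 1/2
TTR = 1/2

1/2


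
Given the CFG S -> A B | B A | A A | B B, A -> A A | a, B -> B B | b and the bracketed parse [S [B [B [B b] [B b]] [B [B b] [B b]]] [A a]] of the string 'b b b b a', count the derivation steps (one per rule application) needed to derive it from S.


Every bracketed nonterminal node [X ...] in the tree is produced by exactly one rule application.
Reading the tree off as a leftmost derivation:
  Step 1: S  =>  B A   (applied S -> B A)
  Step 2: B A  =>  B B A   (applied B -> B B)
  Step 3: B B A  =>  B B B A   (applied B -> B B)
  Step 4: B B B A  =>  b B B A   (applied B -> b)
  Step 5: b B B A  =>  b b B A   (applied B -> b)
  Step 6: b b B A  =>  b b B B A   (applied B -> B B)
  Step 7: b b B B A  =>  b b b B A   (applied B -> b)
  Step 8: b b b B A  =>  b b b b A   (applied B -> b)
  Step 9: b b b b A  =>  b b b b a   (applied A -> a)
Final yield: b b b b a
Total rewrite steps: 9

9


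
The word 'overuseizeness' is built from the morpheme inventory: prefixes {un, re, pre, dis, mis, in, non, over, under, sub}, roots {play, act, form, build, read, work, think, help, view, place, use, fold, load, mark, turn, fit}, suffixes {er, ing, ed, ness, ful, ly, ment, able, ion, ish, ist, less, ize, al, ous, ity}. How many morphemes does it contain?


Segmenting 'overuseizeness' against the inventory:
  'over' -> prefix (morpheme 1)
  'use' -> root (morpheme 2)
  'ize' -> suffix (morpheme 3)
  'ness' -> suffix (morpheme 4)
Total morphemes: 4

4


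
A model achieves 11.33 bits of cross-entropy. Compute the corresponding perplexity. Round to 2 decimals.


Perplexity formula: PP = 2^H
H = 11.33
PP = 2^11.33
Decompose: 2^11.33 = 2^11 * 2^0.33
2^11 = 2048, 2^0.33 ~ 1.2570134
PP ~ 2048 * 1.2570134 = 2574.3634432
Rounded to 2 decimals: 2574.36

2574.36


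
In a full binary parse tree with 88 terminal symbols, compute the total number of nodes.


Leaf nodes (terminals): 88
Internal nodes = n - 1 = 88 - 1 = 87
Total = leaves + internal = 88 + 87 = 175

175


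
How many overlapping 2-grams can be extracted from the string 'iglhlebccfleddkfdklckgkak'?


String 'iglhlebccfleddkfdklckgkak' has length L = 25.
Number of overlapping n-grams = L - n + 1
Substituting: 25 - 2 + 1 = 24

24


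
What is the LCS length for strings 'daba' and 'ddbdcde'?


DP table for LCS of 'daba' and 'ddbdcde':
       d  d  b  d  c  d  e
    0  0  0  0  0  0  0  0
  d 0  1  1  1  1  1  1  1
  a 0  1  1  1  1  1  1  1
  b 0  1  1  2  2  2  2  2
  a 0  1  1  2  2  2  2  2
LCS: 'db'
LCS length = 2

2


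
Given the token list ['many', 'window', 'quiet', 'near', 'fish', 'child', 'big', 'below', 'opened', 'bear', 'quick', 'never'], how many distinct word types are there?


Listing all tokens and tracking unique types:
  Token 1: 'many' -> NEW (unique so far: 1)
  Token 2: 'window' -> NEW (unique so far: 2)
  Token 3: 'quiet' -> NEW (unique so far: 3)
  Token 4: 'near' -> NEW (unique so far: 4)
  Token 5: 'fish' -> NEW (unique so far: 5)
  Token 6: 'child' -> NEW (unique so far: 6)
  Token 7: 'big' -> NEW (unique so far: 7)
  Token 8: 'below' -> NEW (unique so far: 8)
  Token 9: 'opened' -> NEW (unique so far: 9)
  Token 10: 'bear' -> NEW (unique so far: 10)
  Token 11: 'quick' -> NEW (unique so far: 11)
  Token 12: 'never' -> NEW (unique so far: 12)
Unique types: ('bear', 'below', 'big', 'child', 'fish', 'many', 'near', 'never', 'opened', 'quick', 'quiet', 'window')
Vocabulary size: 12

12


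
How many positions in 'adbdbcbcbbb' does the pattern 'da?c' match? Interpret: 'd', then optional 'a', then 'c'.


Pattern: da?c means 'd', then optional 'a', then 'c'.
Scanning 'adbdbcbcbbb' position-by-position:
  Pos 0: window 'adb' -> no
  Pos 1: window 'dbd' -> no
  Pos 2: window 'bdb' -> no
  Pos 3: window 'dbc' -> no
  Pos 4: window 'bcb' -> no
  Pos 5: window 'cbc' -> no
  Pos 6: window 'bcb' -> no
  Pos 7: window 'cbb' -> no
  Pos 8: window 'bbb' -> no
  Pos 9: window 'bb' -> no
  Pos 10: window 'b' -> no
Total matches: 0

0


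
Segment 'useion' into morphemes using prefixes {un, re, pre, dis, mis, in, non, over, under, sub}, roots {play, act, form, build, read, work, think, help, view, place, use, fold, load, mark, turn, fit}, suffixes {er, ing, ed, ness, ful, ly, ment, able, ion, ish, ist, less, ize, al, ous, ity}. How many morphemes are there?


Segmenting 'useion' against the inventory:
  'use' -> root (morpheme 1)
  'ion' -> suffix (morpheme 2)
Total morphemes: 2

2


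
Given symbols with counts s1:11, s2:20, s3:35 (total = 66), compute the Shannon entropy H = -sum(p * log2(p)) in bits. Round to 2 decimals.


Computing entropy H = -sum(p_i * log2(p_i)):
  s1: p = 11/66 = 0.1667, -p*log2(p) = 0.4308
  s2: p = 20/66 = 0.3030, -p*log2(p) = 0.5220
  s3: p = 35/66 = 0.5303, -p*log2(p) = 0.4853
H = sum of terms = 1.4381
Rounded to 2 decimals: 1.44

1.44


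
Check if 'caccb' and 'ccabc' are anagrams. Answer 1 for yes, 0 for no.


Sort characters of 'caccb': 'abccc'
Sort characters of 'ccabc': 'abccc'
Sorted forms match -> they ARE anagrams
Result: 1

1


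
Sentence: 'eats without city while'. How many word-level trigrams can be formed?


Word trigrams from [4] words:
  Trigram 1: (eats without city)
  Trigram 2: (without city while)
Total word trigrams: 4 - 2 = 2

2


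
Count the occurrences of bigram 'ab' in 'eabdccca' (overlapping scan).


Scanning 'eabdccca' for bigram 'ab':
  Position 0: 'ea' -> no
  Position 1: 'ab' -> MATCH
  Position 2: 'bd' -> no
  Position 3: 'dc' -> no
  Position 4: 'cc' -> no
  Position 5: 'cc' -> no
  Position 6: 'ca' -> no
Total matches: 1

1


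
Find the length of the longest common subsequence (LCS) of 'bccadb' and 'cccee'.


DP table for LCS of 'bccadb' and 'cccee':
       c  c  c  e  e
    0  0  0  0  0  0
  b 0  0  0  0  0  0
  c 0  1  1  1  1  1
  c 0  1  2  2  2  2
  a 0  1  2  2  2  2
  d 0  1  2  2  2  2
  b 0  1  2  2  2  2
LCS: 'cc'
LCS length = 2

2


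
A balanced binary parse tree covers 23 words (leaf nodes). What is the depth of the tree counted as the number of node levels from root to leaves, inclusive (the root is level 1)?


In a balanced binary tree with n leaves the deepest leaf is ceil(log2(n)) edges below the root,
so counting node levels inclusive of root and leaves gives ceil(log2(n)) + 1 levels.
log2(23) = 4.5236
ceil(4.5236) = 5
levels = 5 + 1 = 6

6


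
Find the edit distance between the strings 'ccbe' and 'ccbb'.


Building DP table for s1='ccbe' (len 4) and s2='ccbb' (len 4):
       c  c  b  b
    0  1  2  3  4
  c 1  0  1  2  3
  c 2  1  0  1  2
  b 3  2  1  0  1
  e 4  3  2  1  1
Edit distance = dp[4][4] = 1

1


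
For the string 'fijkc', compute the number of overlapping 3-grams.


String 'fijkc' has length L = 5.
Number of overlapping n-grams = L - n + 1
Substituting: 5 - 3 + 1 = 3

3


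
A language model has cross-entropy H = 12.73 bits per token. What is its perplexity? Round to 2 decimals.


Perplexity formula: PP = 2^H
H = 12.73
PP = 2^12.73
Decompose: 2^12.73 = 2^12 * 2^0.73
2^12 = 4096, 2^0.73 ~ 1.6586391
PP ~ 4096 * 1.6586391 = 6793.7857536
Rounded to 2 decimals: 6793.79

6793.79


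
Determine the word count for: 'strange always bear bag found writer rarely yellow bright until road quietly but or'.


Counting words by splitting on spaces:
  Word 1: 'strange'
  Word 2: 'always'
  Word 3: 'bear'
  Word 4: 'bag'
  Word 5: 'found'
  Word 6: 'writer'
  Word 7: 'rarely'
  Word 8: 'yellow'
  Word 9: 'bright'
  Word 10: 'until'
  Word 11: 'road'
  Word 12: 'quietly'
  Word 13: 'but'
  Word 14: 'or'
Total words: 14

14


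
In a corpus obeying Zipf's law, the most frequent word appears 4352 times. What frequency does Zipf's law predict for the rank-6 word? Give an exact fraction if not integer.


Zipf's law: freq(rank) = f1 / rank
f1 = 4352, rank = 6
freq = 4352 / 6
GCD(4352, 6) = 2
Simplified: 2176/3

2176/3


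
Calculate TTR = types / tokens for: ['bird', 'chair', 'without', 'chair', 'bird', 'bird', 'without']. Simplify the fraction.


Tokens: 7
Unique types: ('bird', 'chair', 'without') = 3
TTR = 3/7
Already in lowest terms.

3/7


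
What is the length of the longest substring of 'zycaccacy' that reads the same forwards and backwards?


Scanning 'zycaccacy' for palindromic substrings.
Substring at positions 1-8: 'ycaccacy'.
Check: reverse('ycaccacy') = 'ycaccacy' -> palindrome confirmed.
Neighbouring characters ('z' / '-') break symmetry, so it cannot extend further.
No longer palindromic substring exists; longest length = 8

8


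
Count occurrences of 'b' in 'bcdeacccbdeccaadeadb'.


Scanning 'bcdeacccbdeccaadeadb' for 'b':
  Position 0: 'b' -> MATCH (count: 1)
  Position 8: 'b' -> MATCH (count: 2)
  Position 19: 'b' -> MATCH (count: 3)
Total occurrences of 'b': 3

3


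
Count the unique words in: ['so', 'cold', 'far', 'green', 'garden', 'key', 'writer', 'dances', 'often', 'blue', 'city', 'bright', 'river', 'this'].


Listing all tokens and tracking unique types:
  Token 1: 'so' -> NEW (unique so far: 1)
  Token 2: 'cold' -> NEW (unique so far: 2)
  Token 3: 'far' -> NEW (unique so far: 3)
  Token 4: 'green' -> NEW (unique so far: 4)
  Token 5: 'garden' -> NEW (unique so far: 5)
  Token 6: 'key' -> NEW (unique so far: 6)
  Token 7: 'writer' -> NEW (unique so far: 7)
  Token 8: 'dances' -> NEW (unique so far: 8)
  Token 9: 'often' -> NEW (unique so far: 9)
  Token 10: 'blue' -> NEW (unique so far: 10)
  Token 11: 'city' -> NEW (unique so far: 11)
  Token 12: 'bright' -> NEW (unique so far: 12)
  Token 13: 'river' -> NEW (unique so far: 13)
  Token 14: 'this' -> NEW (unique so far: 14)
Unique types: ('blue', 'bright', 'city', 'cold', 'dances', 'far', 'garden', 'green', 'key', 'often', 'river', 'so', 'this', 'writer')
Vocabulary size: 14

14


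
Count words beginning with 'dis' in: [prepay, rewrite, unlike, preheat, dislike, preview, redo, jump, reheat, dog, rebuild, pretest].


Checking each word for prefix 'dis':
  'prepay' -> no (count: 0)
  'rewrite' -> no (count: 0)
  'unlike' -> no (count: 0)
  'preheat' -> no (count: 0)
  'dislike' -> YES, starts with 'dis' (count: 1)
  'preview' -> no (count: 1)
  'redo' -> no (count: 1)
  'jump' -> no (count: 1)
  'reheat' -> no (count: 1)
  'dog' -> no (count: 1)
  'rebuild' -> no (count: 1)
  'pretest' -> no (count: 1)
Total with prefix 'dis': 1

1


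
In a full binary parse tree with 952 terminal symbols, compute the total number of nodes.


Leaf nodes (terminals): 952
Internal nodes = n - 1 = 952 - 1 = 951
Total = leaves + internal = 952 + 951 = 1903

1903


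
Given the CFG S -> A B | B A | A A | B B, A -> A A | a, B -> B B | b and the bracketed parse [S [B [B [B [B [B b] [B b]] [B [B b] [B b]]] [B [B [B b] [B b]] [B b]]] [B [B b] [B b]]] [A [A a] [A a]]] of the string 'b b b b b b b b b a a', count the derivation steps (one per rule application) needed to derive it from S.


Every bracketed nonterminal node [X ...] in the tree is produced by exactly one rule application.
Reading the tree off as a leftmost derivation:
  Step 1: S  =>  B A   (applied S -> B A)
  Step 2: B A  =>  B B A   (applied B -> B B)
  Step 3: B B A  =>  B B B A   (applied B -> B B)
  Step 4: B B B A  =>  B B B B A   (applied B -> B B)
  Step 5: B B B B A  =>  B B B B B A   (applied B -> B B)
  Step 6: B B B B B A  =>  b B B B B A   (applied B -> b)
  Step 7: b B B B B A  =>  b b B B B A   (applied B -> b)
  Step 8: b b B B B A  =>  b b B B B B A   (applied B -> B B)
  Step 9: b b B B B B A  =>  b b b B B B A   (applied B -> b)
  Step 10: b b b B B B A  =>  b b b b B B A   (applied B -> b)
  Step 11: b b b b B B A  =>  b b b b B B B A   (applied B -> B B)
  Step 12: b b b b B B B A  =>  b b b b B B B B A   (applied B -> B B)
  Step 13: b b b b B B B B A  =>  b b b b b B B B A   (applied B -> b)
  Step 14: b b b b b B B B A  =>  b b b b b b B B A   (applied B -> b)
  Step 15: b b b b b b B B A  =>  b b b b b b b B A   (applied B -> b)
  Step 16: b b b b b b b B A  =>  b b b b b b b B B A   (applied B -> B B)
  Step 17: b b b b b b b B B A  =>  b b b b b b b b B A   (applied B -> b)
  Step 18: b b b b b b b b B A  =>  b b b b b b b b b A   (applied B -> b)
  Step 19: b b b b b b b b b A  =>  b b b b b b b b b A A   (applied A -> A A)
  Step 20: b b b b b b b b b A A  =>  b b b b b b b b b a A   (applied A -> a)
  Step 21: b b b b b b b b b a A  =>  b b b b b b b b b a a   (applied A -> a)
Final yield: b b b b b b b b b a a
Total rewrite steps: 21

21


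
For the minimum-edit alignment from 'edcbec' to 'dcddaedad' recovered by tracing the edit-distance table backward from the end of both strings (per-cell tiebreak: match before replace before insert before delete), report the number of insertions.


Edit distance = 7. Backtracking from cell (6, 9) with preference match > replace > insert > delete,
then listing the resulting alignment 'edcbec' -> 'dcddaedad' left to right:
  Step 1: insert 'd' [insertion #1]
  Step 2: replace e->c
  Step 3: keep 'd'
  Step 4: replace c->d
  Step 5: replace b->a
  Step 6: keep 'e'
  Step 7: insert 'd' [insertion #2]
  Step 8: insert 'a' [insertion #3]
  Step 9: replace c->d
Total insertions: 3

3


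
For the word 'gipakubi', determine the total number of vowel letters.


Scanning each character of 'gipakubi':
  Position 1: 'g' -> consonant (running count: 0)
  Position 2: 'i' -> vowel (running count: 1)
  Position 3: 'p' -> consonant (running count: 1)
  Position 4: 'a' -> vowel (running count: 2)
  Position 5: 'k' -> consonant (running count: 2)
  Position 6: 'u' -> vowel (running count: 3)
  Position 7: 'b' -> consonant (running count: 3)
  Position 8: 'i' -> vowel (running count: 4)
Total vowels: 4

4


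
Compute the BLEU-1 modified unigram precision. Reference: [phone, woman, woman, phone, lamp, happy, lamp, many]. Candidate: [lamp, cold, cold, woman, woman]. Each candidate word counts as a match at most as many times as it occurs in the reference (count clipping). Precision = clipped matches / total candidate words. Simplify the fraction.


Reference word counts: {'happy': 1, 'lamp': 2, 'many': 1, 'phone': 2, 'woman': 2}
Checking each candidate word (with clipping):
  'lamp' -> in reference (ref count 2, used 1/2) -> match (matches: 1)
  'cold' -> not in reference -> no match (matches: 1)
  'cold' -> not in reference -> no match (matches: 1)
  'woman' -> in reference (ref count 2, used 1/2) -> match (matches: 2)
  'woman' -> in reference (ref count 2, used 2/2) -> match (matches: 3)
Clipped matches: 3, Candidate length: 5
Precision = 3/5

3/5


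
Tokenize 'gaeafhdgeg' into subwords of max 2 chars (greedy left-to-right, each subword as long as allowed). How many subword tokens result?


'gaeafhdgeg' has 10 characters.
Chunking with max size 2:
  Chunk 1: 'ga' (positions 0-1)
  Chunk 2: 'ea' (positions 2-3)
  Chunk 3: 'fh' (positions 4-5)
  Chunk 4: 'dg' (positions 6-7)
  Chunk 5: 'eg' (positions 8-9)
Total chunks: ceil(10 / 2) = 5

5


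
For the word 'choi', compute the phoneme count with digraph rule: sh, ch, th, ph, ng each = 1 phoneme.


Parsing 'choi' greedily, digraphs first:
  'ch' -> digraph (1 consonant phoneme) (phonemes so far: 1)
  'o' -> vowel phoneme (phonemes so far: 2)
  'i' -> vowel phoneme (phonemes so far: 3)
Total phonemes: 3

3


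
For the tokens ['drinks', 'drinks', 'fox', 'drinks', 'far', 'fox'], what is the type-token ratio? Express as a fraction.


Tokens: 6
Unique types: ('drinks', 'far', 'fox') = 3
TTR = 3/6
Simplify: divide both by 3 -> 1/2
TTR = 1/2

1/2


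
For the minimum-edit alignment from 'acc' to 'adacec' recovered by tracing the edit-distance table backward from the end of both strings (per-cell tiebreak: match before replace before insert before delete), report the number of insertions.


Edit distance = 3. Backtracking from cell (3, 6) with preference match > replace > insert > delete,
then listing the resulting alignment 'acc' -> 'adacec' left to right:
  Step 1: insert 'a' [insertion #1]
  Step 2: insert 'd' [insertion #2]
  Step 3: keep 'a'
  Step 4: keep 'c'
  Step 5: insert 'e' [insertion #3]
  Step 6: keep 'c'
Total insertions: 3

3
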